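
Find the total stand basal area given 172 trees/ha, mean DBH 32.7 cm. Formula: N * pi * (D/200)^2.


(D/200)^2 = (32.7/200)^2 = 0.1635^2 = 0.02673225
Individual BA = 3.141593 * 0.02673225 = 0.0839818 m^2
Stand BA = 172 * 0.0839818 = 14.4449 ≈ 14.44 m^2/ha

14.44 m^2/ha


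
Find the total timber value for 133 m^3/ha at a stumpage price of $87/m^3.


Value = 133 * 87 = $11571/ha

$11571/ha


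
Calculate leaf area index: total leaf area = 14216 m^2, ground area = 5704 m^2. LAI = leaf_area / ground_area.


LAI = 14216 / 5704 = 2.4923 ≈ 2.49

2.49


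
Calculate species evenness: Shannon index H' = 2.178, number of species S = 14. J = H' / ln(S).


ln(14) = 2.63906
J = H' / ln(S) = 2.178 / 2.63906 = 0.825294 ≈ 0.8253

0.8253


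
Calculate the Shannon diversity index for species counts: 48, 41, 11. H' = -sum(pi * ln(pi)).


Total N = 48 + 41 + 11 = 100
Per-species terms:
  p = 48/100 = 0.480000; ln(p) = -0.733969; p*ln(p) = 0.480000 * (-0.733969) = -0.352305
  p = 41/100 = 0.410000; ln(p) = -0.891598; p*ln(p) = 0.410000 * (-0.891598) = -0.365555
  p = 11/100 = 0.110000; ln(p) = -2.207275; p*ln(p) = 0.110000 * (-2.207275) = -0.242800
sum(p*ln(p)) = (-0.352305) + (-0.365555) + (-0.242800) = -0.960660
H' = -(-0.960660) = 0.960660 ≈ 0.9607

0.9607


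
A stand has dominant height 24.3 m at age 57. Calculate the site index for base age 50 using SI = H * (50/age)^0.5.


50/57 = 0.877193
(0.877193)^0.5 = 0.936586
SI = 24.3 * 0.936586 = 22.7590 ≈ 22.8 m

22.8 m


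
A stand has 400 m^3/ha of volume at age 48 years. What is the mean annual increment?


MAI = 400 / 48 = 8.3333 ≈ 8.33 m^3/ha/yr

8.33 m^3/ha/yr


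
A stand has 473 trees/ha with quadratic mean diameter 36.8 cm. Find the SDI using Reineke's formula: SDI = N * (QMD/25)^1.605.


QMD/25 = 36.8/25 = 1.472
(1.472)^1.605 = exp(1.605 * ln(1.472)) = exp(1.605 * 0.386622) = exp(0.620528) = 1.85991
SDI = 473 * 1.85991 = 879.737 ≈ 880

880


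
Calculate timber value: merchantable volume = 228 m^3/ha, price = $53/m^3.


Value = 228 * 53 = $12084/ha

$12084/ha


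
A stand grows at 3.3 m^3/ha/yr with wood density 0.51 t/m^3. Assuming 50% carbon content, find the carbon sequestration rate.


C = 3.3 * 0.51 * 0.5 = 0.8415 ≈ 0.84 t C/ha/yr

0.84 t C/ha/yr


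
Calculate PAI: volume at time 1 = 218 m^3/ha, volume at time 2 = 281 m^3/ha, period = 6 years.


PAI = (V2 - V1) / period = (281 - 218) / 6 = 63 / 6 = 10.50 m^3/ha/yr

10.50 m^3/ha/yr


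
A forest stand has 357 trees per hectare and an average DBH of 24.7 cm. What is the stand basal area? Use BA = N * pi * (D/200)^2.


(D/200)^2 = (24.7/200)^2 = 0.1235^2 = 0.01525225
Individual BA = 3.141593 * 0.01525225 = 0.0479164 m^2
Stand BA = 357 * 0.0479164 = 17.1062 ≈ 17.11 m^2/ha

17.11 m^2/ha


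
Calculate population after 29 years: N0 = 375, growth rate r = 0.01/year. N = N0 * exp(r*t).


r*t = 0.01 * 29 = 0.29
exp(0.29) = 1.33643
N = 375 * 1.33643 = 501.161 ≈ 501

501


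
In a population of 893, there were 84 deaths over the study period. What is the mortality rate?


Mortality rate = 84 / 893 = 0.094065 ≈ 0.0941

0.0941


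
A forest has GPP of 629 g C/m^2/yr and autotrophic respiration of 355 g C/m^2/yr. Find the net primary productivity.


NPP = GPP - Ra = 629 - 355 = 274 g C/m^2/yr

274 g C/m^2/yr


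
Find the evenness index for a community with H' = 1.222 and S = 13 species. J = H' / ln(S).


ln(13) = 2.56495
J = H' / ln(S) = 1.222 / 2.56495 = 0.476423 ≈ 0.4764

0.4764


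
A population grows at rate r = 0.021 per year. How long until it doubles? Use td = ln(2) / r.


td = ln(2) / 0.021 = 0.693147 / 0.021 = 33.0070 ≈ 33.0 years

33.0 years


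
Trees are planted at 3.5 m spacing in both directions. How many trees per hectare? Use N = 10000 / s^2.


N = 10000 / 3.5^2 = 10000 / 12.25 = 816.327 ≈ 816 trees/ha

816 trees/ha


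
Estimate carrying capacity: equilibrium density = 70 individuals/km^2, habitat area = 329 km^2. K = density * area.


K = 70 * 329 = 23030 individuals

23030 individuals


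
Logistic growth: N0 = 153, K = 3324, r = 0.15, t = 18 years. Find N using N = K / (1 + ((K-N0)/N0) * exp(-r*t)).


(K - N0)/N0 = (3324 - 153)/153 = 3171/153 = 20.7255
r*t = 0.15 * 18 = 2.7; exp(-2.7) = 0.0672055
20.7255 * 0.0672055 = 1.39287
1 + 1.39287 = 2.39287
N = 3324 / 2.39287 = 1389.13 ≈ 1389

1389


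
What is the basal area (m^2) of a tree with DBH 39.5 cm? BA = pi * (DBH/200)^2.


D/200 = 39.5/200 = 0.1975 m
(D/200)^2 = 0.1975^2 = 0.03900625
BA = 3.141593 * 0.03900625 = 0.122542 ≈ 0.1225 m^2

0.1225 m^2


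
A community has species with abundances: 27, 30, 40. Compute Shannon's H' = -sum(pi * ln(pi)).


Total N = 27 + 30 + 40 = 97
Per-species terms:
  p = 27/97 = 0.278351; ln(p) = -1.278872; p*ln(p) = 0.278351 * (-1.278872) = -0.355975
  p = 30/97 = 0.309278; ln(p) = -1.173515; p*ln(p) = 0.309278 * (-1.173515) = -0.362942
  p = 40/97 = 0.412371; ln(p) = -0.885832; p*ln(p) = 0.412371 * (-0.885832) = -0.365291
sum(p*ln(p)) = (-0.355975) + (-0.362942) + (-0.365291) = -1.084208
H' = -(-1.084208) = 1.084208 ≈ 1.0842

1.0842


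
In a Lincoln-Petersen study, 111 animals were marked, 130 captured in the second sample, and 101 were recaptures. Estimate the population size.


N = M * C / R = 111 * 130 / 101 = 14430 / 101 = 142.87 ≈ 143

143 individuals


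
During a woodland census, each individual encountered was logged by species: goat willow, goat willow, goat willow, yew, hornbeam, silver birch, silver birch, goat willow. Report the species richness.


Total individuals logged = 8
Distinct species (count of individuals): goat willow (4), yew (1), hornbeam (1), silver birch (2)
Species richness = number of distinct species = 4

4


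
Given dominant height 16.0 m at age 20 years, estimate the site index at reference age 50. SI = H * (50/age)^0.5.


50/20 = 2.50000
(2.50000)^0.5 = 1.58114
SI = 16.0 * 1.58114 = 25.2982 ≈ 25.3 m

25.3 m


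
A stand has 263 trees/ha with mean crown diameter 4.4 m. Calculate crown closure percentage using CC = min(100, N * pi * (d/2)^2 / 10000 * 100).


(d/2)^2 = (4.4/2)^2 = 2.2^2 = 4.84
Crown area = 3.141593 * 4.84 = 15.2053 m^2
N * area / 10000 * 100 = 263 * 15.2053 / 10000 * 100 = 39.9899
CC = min(100, 39.9899) = 39.9899 ≈ 40.0%

40.0%


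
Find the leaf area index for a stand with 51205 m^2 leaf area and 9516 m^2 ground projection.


LAI = 51205 / 9516 = 5.3809 ≈ 5.38

5.38


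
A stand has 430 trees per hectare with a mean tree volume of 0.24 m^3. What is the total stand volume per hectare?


V_stand = 430 * 0.24 = 103.2 m^3/ha

103.2 m^3/ha


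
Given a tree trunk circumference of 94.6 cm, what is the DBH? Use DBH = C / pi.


DBH = C / pi = 94.6 / 3.141593 = 30.1121 ≈ 30.11 cm

30.11 cm


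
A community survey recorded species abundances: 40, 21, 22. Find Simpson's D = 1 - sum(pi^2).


Total N = 40 + 21 + 22 = 83
Per-species terms:
  p = 40/83 = 0.481928; p^2 = 0.481928^2 = 0.232255
  p = 21/83 = 0.253012; p^2 = 0.253012^2 = 0.064015
  p = 22/83 = 0.265060; p^2 = 0.265060^2 = 0.070257
sum(p^2) = 0.232255 + 0.064015 + 0.070257 = 0.366527
D = 1 - 0.366527 = 0.633473 ≈ 0.6335

0.6335


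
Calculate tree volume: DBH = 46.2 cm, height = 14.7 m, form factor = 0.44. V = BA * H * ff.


(D/200)^2 = (46.2/200)^2 = 0.231^2 = 0.053361
BA = 3.141593 * 0.053361 = 0.167639 m^2
V = 0.167639 * 14.7 * 0.44 = 1.08429 ≈ 1.084 m^3

1.084 m^3


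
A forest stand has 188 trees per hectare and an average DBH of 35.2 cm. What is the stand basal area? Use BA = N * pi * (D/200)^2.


(D/200)^2 = (35.2/200)^2 = 0.176^2 = 0.030976
Individual BA = 3.141593 * 0.030976 = 0.0973140 m^2
Stand BA = 188 * 0.0973140 = 18.2950 ≈ 18.30 m^2/ha

18.30 m^2/ha


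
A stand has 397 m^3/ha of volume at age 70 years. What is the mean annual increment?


MAI = 397 / 70 = 5.6714 ≈ 5.67 m^3/ha/yr

5.67 m^3/ha/yr


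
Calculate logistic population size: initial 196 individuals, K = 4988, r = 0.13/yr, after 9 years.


(K - N0)/N0 = (4988 - 196)/196 = 4792/196 = 24.4490
r*t = 0.13 * 9 = 1.17; exp(-1.17) = 0.310367
24.4490 * 0.310367 = 7.58816
1 + 7.58816 = 8.58816
N = 4988 / 8.58816 = 580.800 ≈ 581

581


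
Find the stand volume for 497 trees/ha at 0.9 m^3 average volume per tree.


V_stand = 497 * 0.9 = 447.3 m^3/ha

447.3 m^3/ha


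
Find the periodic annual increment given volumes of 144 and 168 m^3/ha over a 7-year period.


PAI = (V2 - V1) / period = (168 - 144) / 7 = 24 / 7 = 3.4286 ≈ 3.43 m^3/ha/yr

3.43 m^3/ha/yr


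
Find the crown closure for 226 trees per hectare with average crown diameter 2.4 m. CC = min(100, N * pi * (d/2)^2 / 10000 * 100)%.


(d/2)^2 = (2.4/2)^2 = 1.2^2 = 1.44
Crown area = 3.141593 * 1.44 = 4.52389 m^2
N * area / 10000 * 100 = 226 * 4.52389 / 10000 * 100 = 10.2240
CC = min(100, 10.2240) = 10.2240 ≈ 10.2%

10.2%


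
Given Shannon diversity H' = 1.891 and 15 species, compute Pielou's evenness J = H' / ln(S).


ln(15) = 2.70805
J = H' / ln(S) = 1.891 / 2.70805 = 0.698288 ≈ 0.6983

0.6983


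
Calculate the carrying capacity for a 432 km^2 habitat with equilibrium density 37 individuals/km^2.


K = 37 * 432 = 15984 individuals

15984 individuals


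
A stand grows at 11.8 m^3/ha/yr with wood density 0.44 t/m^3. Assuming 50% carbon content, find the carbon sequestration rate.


C = 11.8 * 0.44 * 0.5 = 2.596 ≈ 2.60 t C/ha/yr

2.60 t C/ha/yr


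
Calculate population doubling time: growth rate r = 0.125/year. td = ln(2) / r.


td = ln(2) / 0.125 = 0.693147 / 0.125 = 5.54518 ≈ 5.5 years

5.5 years


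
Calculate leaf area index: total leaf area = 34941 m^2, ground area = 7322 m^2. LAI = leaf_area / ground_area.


LAI = 34941 / 7322 = 4.7721 ≈ 4.77

4.77


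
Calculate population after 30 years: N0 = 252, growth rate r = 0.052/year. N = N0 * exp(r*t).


r*t = 0.052 * 30 = 1.56
exp(1.56) = 4.75882
N = 252 * 4.75882 = 1199.22 ≈ 1199

1199


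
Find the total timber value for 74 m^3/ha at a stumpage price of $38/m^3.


Value = 74 * 38 = $2812/ha

$2812/ha


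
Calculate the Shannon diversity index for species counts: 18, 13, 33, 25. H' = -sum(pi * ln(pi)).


Total N = 18 + 13 + 33 + 25 = 89
Per-species terms:
  p = 18/89 = 0.202247; ln(p) = -1.598266; p*ln(p) = 0.202247 * (-1.598266) = -0.323245
  p = 13/89 = 0.146067; ln(p) = -1.923690; p*ln(p) = 0.146067 * (-1.923690) = -0.280988
  p = 33/89 = 0.370787; ln(p) = -0.992128; p*ln(p) = 0.370787 * (-0.992128) = -0.367868
  p = 25/89 = 0.280899; ln(p) = -1.269760; p*ln(p) = 0.280899 * (-1.269760) = -0.356674
sum(p*ln(p)) = (-0.323245) + (-0.280988) + (-0.367868) + (-0.356674) = -1.328775
H' = -(-1.328775) = 1.328775 ≈ 1.3288

1.3288


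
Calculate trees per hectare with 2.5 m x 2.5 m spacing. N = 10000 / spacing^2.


N = 10000 / 2.5^2 = 10000 / 6.25 = 1600.00 ≈ 1600 trees/ha

1600 trees/ha


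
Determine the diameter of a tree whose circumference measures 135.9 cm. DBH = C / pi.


DBH = C / pi = 135.9 / 3.141593 = 43.2583 ≈ 43.26 cm

43.26 cm


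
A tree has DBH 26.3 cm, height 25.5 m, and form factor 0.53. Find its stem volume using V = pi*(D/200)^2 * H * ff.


(D/200)^2 = (26.3/200)^2 = 0.1315^2 = 0.01729225
BA = 3.141593 * 0.01729225 = 0.0543252 m^2
V = 0.0543252 * 25.5 * 0.53 = 0.734205 ≈ 0.734 m^3

0.734 m^3


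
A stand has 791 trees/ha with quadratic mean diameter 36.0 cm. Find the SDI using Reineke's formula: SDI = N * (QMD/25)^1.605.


QMD/25 = 36.0/25 = 1.44
(1.44)^1.605 = exp(1.605 * ln(1.44)) = exp(1.605 * 0.364643) = exp(0.585252) = 1.79544
SDI = 791 * 1.79544 = 1420.19 ≈ 1420

1420


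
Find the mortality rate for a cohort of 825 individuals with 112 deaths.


Mortality rate = 112 / 825 = 0.135758 ≈ 0.1358

0.1358


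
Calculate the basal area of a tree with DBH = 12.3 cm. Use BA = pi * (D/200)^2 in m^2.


D/200 = 12.3/200 = 0.0615 m
(D/200)^2 = 0.0615^2 = 0.00378225
BA = 3.141593 * 0.00378225 = 0.0118823 ≈ 0.0119 m^2

0.0119 m^2


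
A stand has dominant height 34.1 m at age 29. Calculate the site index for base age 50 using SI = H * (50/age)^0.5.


50/29 = 1.72414
(1.72414)^0.5 = 1.31307
SI = 34.1 * 1.31307 = 44.7757 ≈ 44.8 m

44.8 m


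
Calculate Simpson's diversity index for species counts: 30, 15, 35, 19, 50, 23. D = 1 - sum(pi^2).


Total N = 30 + 15 + 35 + 19 + 50 + 23 = 172
Per-species terms:
  p = 30/172 = 0.174419; p^2 = 0.174419^2 = 0.030422
  p = 15/172 = 0.087209; p^2 = 0.087209^2 = 0.007605
  p = 35/172 = 0.203488; p^2 = 0.203488^2 = 0.041407
  p = 19/172 = 0.110465; p^2 = 0.110465^2 = 0.012203
  p = 50/172 = 0.290698; p^2 = 0.290698^2 = 0.084505
  p = 23/172 = 0.133721; p^2 = 0.133721^2 = 0.017881
sum(p^2) = 0.030422 + 0.007605 + 0.041407 + 0.012203 + 0.084505 + 0.017881 = 0.194023
D = 1 - 0.194023 = 0.805977 ≈ 0.8060

0.8060


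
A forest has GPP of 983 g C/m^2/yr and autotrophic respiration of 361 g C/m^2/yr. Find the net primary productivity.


NPP = GPP - Ra = 983 - 361 = 622 g C/m^2/yr

622 g C/m^2/yr


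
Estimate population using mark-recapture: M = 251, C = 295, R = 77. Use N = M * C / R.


N = M * C / R = 251 * 295 / 77 = 74045 / 77 = 961.62 ≈ 962

962 individuals


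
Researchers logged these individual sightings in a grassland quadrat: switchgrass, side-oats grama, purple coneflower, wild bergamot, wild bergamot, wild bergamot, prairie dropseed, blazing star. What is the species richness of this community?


Total individuals logged = 8
Distinct species (count of individuals): switchgrass (1), side-oats grama (1), purple coneflower (1), wild bergamot (3), prairie dropseed (1), blazing star (1)
Species richness = number of distinct species = 6

6


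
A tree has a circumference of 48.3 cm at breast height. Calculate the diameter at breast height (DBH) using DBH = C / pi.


DBH = C / pi = 48.3 / 3.141593 = 15.3744 ≈ 15.37 cm

15.37 cm


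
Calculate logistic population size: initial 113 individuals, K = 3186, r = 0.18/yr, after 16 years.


(K - N0)/N0 = (3186 - 113)/113 = 3073/113 = 27.1947
r*t = 0.18 * 16 = 2.88; exp(-2.88) = 0.0561348
27.1947 * 0.0561348 = 1.52657
1 + 1.52657 = 2.52657
N = 3186 / 2.52657 = 1261.00 ≈ 1261

1261


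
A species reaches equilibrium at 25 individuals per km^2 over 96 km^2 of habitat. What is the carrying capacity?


K = 25 * 96 = 2400 individuals

2400 individuals


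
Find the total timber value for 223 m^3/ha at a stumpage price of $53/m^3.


Value = 223 * 53 = $11819/ha

$11819/ha


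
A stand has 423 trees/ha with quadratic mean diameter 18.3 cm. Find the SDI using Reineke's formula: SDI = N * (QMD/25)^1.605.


QMD/25 = 18.3/25 = 0.732
(0.732)^1.605 = exp(1.605 * ln(0.732)) = exp(1.605 * (-0.311975)) = exp(-0.500720) = 0.606094
SDI = 423 * 0.606094 = 256.378 ≈ 256

256


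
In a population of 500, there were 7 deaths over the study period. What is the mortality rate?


Mortality rate = 7 / 500 = 0.0140

0.0140


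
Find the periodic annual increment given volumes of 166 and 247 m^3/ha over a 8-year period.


PAI = (V2 - V1) / period = (247 - 166) / 8 = 81 / 8 = 10.1250 ≈ 10.13 m^3/ha/yr

10.13 m^3/ha/yr


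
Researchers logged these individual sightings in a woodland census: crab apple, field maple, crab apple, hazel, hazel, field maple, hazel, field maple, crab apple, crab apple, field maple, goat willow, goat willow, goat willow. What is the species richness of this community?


Total individuals logged = 14
Distinct species (count of individuals): crab apple (4), field maple (4), hazel (3), goat willow (3)
Species richness = number of distinct species = 4

4


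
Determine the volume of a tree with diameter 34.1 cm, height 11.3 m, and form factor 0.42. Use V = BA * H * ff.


(D/200)^2 = (34.1/200)^2 = 0.1705^2 = 0.02907025
BA = 3.141593 * 0.02907025 = 0.0913269 m^2
V = 0.0913269 * 11.3 * 0.42 = 0.433437 ≈ 0.433 m^3

0.433 m^3


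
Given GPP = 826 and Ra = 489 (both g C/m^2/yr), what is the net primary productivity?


NPP = GPP - Ra = 826 - 489 = 337 g C/m^2/yr

337 g C/m^2/yr


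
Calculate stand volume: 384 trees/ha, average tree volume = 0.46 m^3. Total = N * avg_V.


V_stand = 384 * 0.46 = 176.64 ≈ 176.6 m^3/ha

176.6 m^3/ha


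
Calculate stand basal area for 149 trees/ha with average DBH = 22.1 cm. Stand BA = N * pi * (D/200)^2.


(D/200)^2 = (22.1/200)^2 = 0.1105^2 = 0.01221025
Individual BA = 3.141593 * 0.01221025 = 0.0383596 m^2
Stand BA = 149 * 0.0383596 = 5.71558 ≈ 5.72 m^2/ha

5.72 m^2/ha


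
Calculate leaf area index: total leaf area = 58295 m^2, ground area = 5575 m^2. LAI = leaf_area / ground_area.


LAI = 58295 / 5575 = 10.4565 ≈ 10.46

10.46


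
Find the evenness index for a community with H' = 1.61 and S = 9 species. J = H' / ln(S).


ln(9) = 2.19722
J = H' / ln(S) = 1.61 / 2.19722 = 0.732744 ≈ 0.7327

0.7327


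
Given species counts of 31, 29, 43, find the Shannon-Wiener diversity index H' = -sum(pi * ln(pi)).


Total N = 31 + 29 + 43 = 103
Per-species terms:
  p = 31/103 = 0.300971; ln(p) = -1.200741; p*ln(p) = 0.300971 * (-1.200741) = -0.361388
  p = 29/103 = 0.281553; ln(p) = -1.267435; p*ln(p) = 0.281553 * (-1.267435) = -0.356850
  p = 43/103 = 0.417476; ln(p) = -0.873528; p*ln(p) = 0.417476 * (-0.873528) = -0.364677
sum(p*ln(p)) = (-0.361388) + (-0.356850) + (-0.364677) = -1.082915
H' = -(-1.082915) = 1.082915 ≈ 1.0829

1.0829


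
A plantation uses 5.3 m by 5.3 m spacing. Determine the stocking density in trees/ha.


N = 10000 / 5.3^2 = 10000 / 28.09 = 355.999 ≈ 356 trees/ha

356 trees/ha


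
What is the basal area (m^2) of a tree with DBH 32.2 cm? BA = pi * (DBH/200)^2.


D/200 = 32.2/200 = 0.161 m
(D/200)^2 = 0.161^2 = 0.025921
BA = 3.141593 * 0.025921 = 0.0814332 ≈ 0.0814 m^2

0.0814 m^2


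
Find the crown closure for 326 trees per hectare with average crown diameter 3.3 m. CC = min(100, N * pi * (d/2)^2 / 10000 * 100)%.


(d/2)^2 = (3.3/2)^2 = 1.65^2 = 2.7225
Crown area = 3.141593 * 2.7225 = 8.55299 m^2
N * area / 10000 * 100 = 326 * 8.55299 / 10000 * 100 = 27.8827
CC = min(100, 27.8827) = 27.8827 ≈ 27.9%

27.9%


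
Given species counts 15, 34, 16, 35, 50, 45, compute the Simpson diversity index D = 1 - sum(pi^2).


Total N = 15 + 34 + 16 + 35 + 50 + 45 = 195
Per-species terms:
  p = 15/195 = 0.076923; p^2 = 0.076923^2 = 0.005917
  p = 34/195 = 0.174359; p^2 = 0.174359^2 = 0.030401
  p = 16/195 = 0.082051; p^2 = 0.082051^2 = 0.006732
  p = 35/195 = 0.179487; p^2 = 0.179487^2 = 0.032216
  p = 50/195 = 0.256410; p^2 = 0.256410^2 = 0.065746
  p = 45/195 = 0.230769; p^2 = 0.230769^2 = 0.053254
sum(p^2) = 0.005917 + 0.030401 + 0.006732 + 0.032216 + 0.065746 + 0.053254 = 0.194266
D = 1 - 0.194266 = 0.805734 ≈ 0.8057

0.8057


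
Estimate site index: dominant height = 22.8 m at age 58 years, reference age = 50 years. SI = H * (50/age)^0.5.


50/58 = 0.862069
(0.862069)^0.5 = 0.928477
SI = 22.8 * 0.928477 = 21.1693 ≈ 21.2 m

21.2 m


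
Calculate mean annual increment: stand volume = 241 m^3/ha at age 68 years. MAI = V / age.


MAI = 241 / 68 = 3.5441 ≈ 3.54 m^3/ha/yr

3.54 m^3/ha/yr


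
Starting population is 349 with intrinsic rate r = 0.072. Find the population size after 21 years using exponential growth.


r*t = 0.072 * 21 = 1.512
exp(1.512) = 4.53579
N = 349 * 4.53579 = 1582.99 ≈ 1583

1583


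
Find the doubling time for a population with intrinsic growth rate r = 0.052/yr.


td = ln(2) / 0.052 = 0.693147 / 0.052 = 13.3298 ≈ 13.3 years

13.3 years


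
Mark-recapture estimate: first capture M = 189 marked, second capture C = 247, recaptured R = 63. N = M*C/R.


N = M * C / R = 189 * 247 / 63 = 46683 / 63 = 741

741 individuals


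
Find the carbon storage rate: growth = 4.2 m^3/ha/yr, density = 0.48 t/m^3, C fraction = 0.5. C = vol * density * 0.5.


C = 4.2 * 0.48 * 0.5 = 1.008 ≈ 1.01 t C/ha/yr

1.01 t C/ha/yr


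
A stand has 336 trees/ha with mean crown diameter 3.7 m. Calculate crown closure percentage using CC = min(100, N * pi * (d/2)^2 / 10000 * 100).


(d/2)^2 = (3.7/2)^2 = 1.85^2 = 3.4225
Crown area = 3.141593 * 3.4225 = 10.7521 m^2
N * area / 10000 * 100 = 336 * 10.7521 / 10000 * 100 = 36.1271
CC = min(100, 36.1271) = 36.1271 ≈ 36.1%

36.1%


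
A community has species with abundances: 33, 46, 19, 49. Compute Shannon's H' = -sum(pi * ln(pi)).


Total N = 33 + 46 + 19 + 49 = 147
Per-species terms:
  p = 33/147 = 0.224490; ln(p) = -1.493924; p*ln(p) = 0.224490 * (-1.493924) = -0.335371
  p = 46/147 = 0.312925; ln(p) = -1.161792; p*ln(p) = 0.312925 * (-1.161792) = -0.363554
  p = 19/147 = 0.129252; ln(p) = -2.045991; p*ln(p) = 0.129252 * (-2.045991) = -0.264448
  p = 49/147 = 0.333333; ln(p) = -1.098613; p*ln(p) = 0.333333 * (-1.098613) = -0.366204
sum(p*ln(p)) = (-0.335371) + (-0.363554) + (-0.264448) + (-0.366204) = -1.329577
H' = -(-1.329577) = 1.329577 ≈ 1.3296

1.3296


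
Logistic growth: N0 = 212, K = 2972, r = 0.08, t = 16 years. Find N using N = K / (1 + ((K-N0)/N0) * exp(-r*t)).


(K - N0)/N0 = (2972 - 212)/212 = 2760/212 = 13.0189
r*t = 0.08 * 16 = 1.28; exp(-1.28) = 0.278037
13.0189 * 0.278037 = 3.61974
1 + 3.61974 = 4.61974
N = 2972 / 4.61974 = 643.326 ≈ 643

643


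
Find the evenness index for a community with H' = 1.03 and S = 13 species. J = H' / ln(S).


ln(13) = 2.56495
J = H' / ln(S) = 1.03 / 2.56495 = 0.401567 ≈ 0.4016

0.4016


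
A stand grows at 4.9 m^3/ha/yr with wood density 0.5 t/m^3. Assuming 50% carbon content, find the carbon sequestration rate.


C = 4.9 * 0.5 * 0.5 = 1.225 ≈ 1.23 t C/ha/yr

1.23 t C/ha/yr


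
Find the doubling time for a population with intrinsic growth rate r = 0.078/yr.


td = ln(2) / 0.078 = 0.693147 / 0.078 = 8.88650 ≈ 8.9 years

8.9 years


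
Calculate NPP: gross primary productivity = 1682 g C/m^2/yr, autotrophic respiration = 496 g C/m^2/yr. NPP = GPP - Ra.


NPP = GPP - Ra = 1682 - 496 = 1186 g C/m^2/yr

1186 g C/m^2/yr


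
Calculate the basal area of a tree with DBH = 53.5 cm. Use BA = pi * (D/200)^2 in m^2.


D/200 = 53.5/200 = 0.2675 m
(D/200)^2 = 0.2675^2 = 0.07155625
BA = 3.141593 * 0.07155625 = 0.224801 ≈ 0.2248 m^2

0.2248 m^2


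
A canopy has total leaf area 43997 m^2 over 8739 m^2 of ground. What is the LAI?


LAI = 43997 / 8739 = 5.0346 ≈ 5.03

5.03


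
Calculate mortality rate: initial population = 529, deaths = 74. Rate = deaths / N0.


Mortality rate = 74 / 529 = 0.139887 ≈ 0.1399

0.1399


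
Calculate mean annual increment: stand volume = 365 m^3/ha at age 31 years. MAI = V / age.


MAI = 365 / 31 = 11.7742 ≈ 11.77 m^3/ha/yr

11.77 m^3/ha/yr


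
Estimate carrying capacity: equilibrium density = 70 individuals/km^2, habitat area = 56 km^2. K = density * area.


K = 70 * 56 = 3920 individuals

3920 individuals


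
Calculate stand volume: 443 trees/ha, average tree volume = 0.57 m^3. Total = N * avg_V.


V_stand = 443 * 0.57 = 252.51 ≈ 252.5 m^3/ha

252.5 m^3/ha


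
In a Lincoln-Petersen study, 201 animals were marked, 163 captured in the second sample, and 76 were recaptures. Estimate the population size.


N = M * C / R = 201 * 163 / 76 = 32763 / 76 = 431.09 ≈ 431

431 individuals


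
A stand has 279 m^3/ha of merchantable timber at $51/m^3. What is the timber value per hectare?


Value = 279 * 51 = $14229/ha

$14229/ha


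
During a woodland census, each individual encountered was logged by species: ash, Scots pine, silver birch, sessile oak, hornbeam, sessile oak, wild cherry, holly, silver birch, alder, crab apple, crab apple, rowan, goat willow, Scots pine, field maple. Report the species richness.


Total individuals logged = 16
Distinct species (count of individuals): ash (1), Scots pine (2), silver birch (2), sessile oak (2), hornbeam (1), wild cherry (1), holly (1), alder (1), crab apple (2), rowan (1), goat willow (1), field maple (1)
Species richness = number of distinct species = 12

12


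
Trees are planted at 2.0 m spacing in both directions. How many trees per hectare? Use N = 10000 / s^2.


N = 10000 / 2.0^2 = 10000 / 4 = 2500.00 ≈ 2500 trees/ha

2500 trees/ha


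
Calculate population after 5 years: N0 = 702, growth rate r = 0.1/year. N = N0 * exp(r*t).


r*t = 0.1 * 5 = 0.5
exp(0.5) = 1.64872
N = 702 * 1.64872 = 1157.40 ≈ 1157

1157


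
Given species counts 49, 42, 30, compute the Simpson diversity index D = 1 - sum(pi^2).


Total N = 49 + 42 + 30 = 121
Per-species terms:
  p = 49/121 = 0.404959; p^2 = 0.404959^2 = 0.163992
  p = 42/121 = 0.347107; p^2 = 0.347107^2 = 0.120483
  p = 30/121 = 0.247934; p^2 = 0.247934^2 = 0.061471
sum(p^2) = 0.163992 + 0.120483 + 0.061471 = 0.345946
D = 1 - 0.345946 = 0.654054 ≈ 0.6541

0.6541


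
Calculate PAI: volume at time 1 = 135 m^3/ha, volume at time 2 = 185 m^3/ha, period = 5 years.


PAI = (V2 - V1) / period = (185 - 135) / 5 = 50 / 5 = 10.00 m^3/ha/yr

10.00 m^3/ha/yr


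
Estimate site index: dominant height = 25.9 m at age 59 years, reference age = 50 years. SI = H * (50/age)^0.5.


50/59 = 0.847458
(0.847458)^0.5 = 0.920575
SI = 25.9 * 0.920575 = 23.8429 ≈ 23.8 m

23.8 m


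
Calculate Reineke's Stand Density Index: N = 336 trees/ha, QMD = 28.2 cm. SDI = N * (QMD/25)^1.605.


QMD/25 = 28.2/25 = 1.128
(1.128)^1.605 = exp(1.605 * ln(1.128)) = exp(1.605 * 0.120446) = exp(0.193316) = 1.21327
SDI = 336 * 1.21327 = 407.659 ≈ 408

408


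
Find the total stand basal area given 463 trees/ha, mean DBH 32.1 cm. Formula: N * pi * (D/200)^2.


(D/200)^2 = (32.1/200)^2 = 0.1605^2 = 0.02576025
Individual BA = 3.141593 * 0.02576025 = 0.0809282 m^2
Stand BA = 463 * 0.0809282 = 37.4698 ≈ 37.47 m^2/ha

37.47 m^2/ha


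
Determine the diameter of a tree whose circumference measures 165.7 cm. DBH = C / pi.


DBH = C / pi = 165.7 / 3.141593 = 52.7439 ≈ 52.74 cm

52.74 cm


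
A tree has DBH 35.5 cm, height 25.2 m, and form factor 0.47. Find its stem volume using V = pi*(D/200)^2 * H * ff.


(D/200)^2 = (35.5/200)^2 = 0.1775^2 = 0.03150625
BA = 3.141593 * 0.03150625 = 0.0989798 m^2
V = 0.0989798 * 25.2 * 0.47 = 1.17232 ≈ 1.172 m^3

1.172 m^3


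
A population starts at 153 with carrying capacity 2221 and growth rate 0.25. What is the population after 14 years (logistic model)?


(K - N0)/N0 = (2221 - 153)/153 = 2068/153 = 13.5163
r*t = 0.25 * 14 = 3.5; exp(-3.5) = 0.0301974
13.5163 * 0.0301974 = 0.408157
1 + 0.408157 = 1.40816
N = 2221 / 1.40816 = 1577.24 ≈ 1577

1577


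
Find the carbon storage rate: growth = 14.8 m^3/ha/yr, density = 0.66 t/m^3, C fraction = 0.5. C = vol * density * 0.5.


C = 14.8 * 0.66 * 0.5 = 4.884 ≈ 4.88 t C/ha/yr

4.88 t C/ha/yr


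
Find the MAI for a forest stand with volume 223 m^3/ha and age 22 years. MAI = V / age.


MAI = 223 / 22 = 10.1364 ≈ 10.14 m^3/ha/yr

10.14 m^3/ha/yr


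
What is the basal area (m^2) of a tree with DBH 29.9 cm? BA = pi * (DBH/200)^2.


D/200 = 29.9/200 = 0.1495 m
(D/200)^2 = 0.1495^2 = 0.02235025
BA = 3.141593 * 0.02235025 = 0.0702154 ≈ 0.0702 m^2

0.0702 m^2


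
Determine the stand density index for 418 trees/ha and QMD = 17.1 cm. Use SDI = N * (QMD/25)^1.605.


QMD/25 = 17.1/25 = 0.684
(0.684)^1.605 = exp(1.605 * ln(0.684)) = exp(1.605 * (-0.379797)) = exp(-0.609574) = 0.543582
SDI = 418 * 0.543582 = 227.217 ≈ 227

227


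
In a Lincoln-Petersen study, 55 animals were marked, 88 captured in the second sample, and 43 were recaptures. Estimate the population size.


N = M * C / R = 55 * 88 / 43 = 4840 / 43 = 112.56 ≈ 113

113 individuals


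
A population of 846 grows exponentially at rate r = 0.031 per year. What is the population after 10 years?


r*t = 0.031 * 10 = 0.31
exp(0.31) = 1.36343
N = 846 * 1.36343 = 1153.46 ≈ 1153

1153


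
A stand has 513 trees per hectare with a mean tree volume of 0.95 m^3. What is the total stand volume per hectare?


V_stand = 513 * 0.95 = 487.35 ≈ 487.4 m^3/ha

487.4 m^3/ha


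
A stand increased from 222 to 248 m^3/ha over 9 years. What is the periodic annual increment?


PAI = (V2 - V1) / period = (248 - 222) / 9 = 26 / 9 = 2.8889 ≈ 2.89 m^3/ha/yr

2.89 m^3/ha/yr


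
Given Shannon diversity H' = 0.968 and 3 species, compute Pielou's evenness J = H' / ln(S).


ln(3) = 1.09861
J = H' / ln(S) = 0.968 / 1.09861 = 0.881113 ≈ 0.8811

0.8811


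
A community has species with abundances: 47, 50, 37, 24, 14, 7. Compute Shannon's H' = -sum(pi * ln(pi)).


Total N = 47 + 50 + 37 + 24 + 14 + 7 = 179
Per-species terms:
  p = 47/179 = 0.262570; ln(p) = -1.337238; p*ln(p) = 0.262570 * (-1.337238) = -0.351119
  p = 50/179 = 0.279330; ln(p) = -1.275361; p*ln(p) = 0.279330 * (-1.275361) = -0.356247
  p = 37/179 = 0.206704; ln(p) = -1.576467; p*ln(p) = 0.206704 * (-1.576467) = -0.325862
  p = 24/179 = 0.134078; ln(p) = -2.009334; p*ln(p) = 0.134078 * (-2.009334) = -0.269407
  p = 14/179 = 0.078212; ln(p) = -2.548332; p*ln(p) = 0.078212 * (-2.548332) = -0.199310
  p = 7/179 = 0.039106; ln(p) = -3.241479; p*ln(p) = 0.039106 * (-3.241479) = -0.126761
sum(p*ln(p)) = (-0.351119) + (-0.356247) + (-0.325862) + (-0.269407) + (-0.199310) + (-0.126761) = -1.628706
H' = -(-1.628706) = 1.628706 ≈ 1.6287

1.6287


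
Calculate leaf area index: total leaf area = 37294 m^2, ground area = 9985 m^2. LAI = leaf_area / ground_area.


LAI = 37294 / 9985 = 3.7350 ≈ 3.74

3.74


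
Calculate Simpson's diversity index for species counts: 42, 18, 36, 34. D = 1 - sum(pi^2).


Total N = 42 + 18 + 36 + 34 = 130
Per-species terms:
  p = 42/130 = 0.323077; p^2 = 0.323077^2 = 0.104379
  p = 18/130 = 0.138462; p^2 = 0.138462^2 = 0.019172
  p = 36/130 = 0.276923; p^2 = 0.276923^2 = 0.076686
  p = 34/130 = 0.261538; p^2 = 0.261538^2 = 0.068402
sum(p^2) = 0.104379 + 0.019172 + 0.076686 + 0.068402 = 0.268639
D = 1 - 0.268639 = 0.731361 ≈ 0.7314

0.7314


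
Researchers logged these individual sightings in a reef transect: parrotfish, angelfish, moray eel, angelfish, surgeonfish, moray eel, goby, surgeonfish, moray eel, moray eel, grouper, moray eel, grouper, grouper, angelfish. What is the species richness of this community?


Total individuals logged = 15
Distinct species (count of individuals): parrotfish (1), angelfish (3), moray eel (5), surgeonfish (2), goby (1), grouper (3)
Species richness = number of distinct species = 6

6


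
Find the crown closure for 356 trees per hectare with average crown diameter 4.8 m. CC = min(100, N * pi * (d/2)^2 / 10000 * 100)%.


(d/2)^2 = (4.8/2)^2 = 2.4^2 = 5.76
Crown area = 3.141593 * 5.76 = 18.0956 m^2
N * area / 10000 * 100 = 356 * 18.0956 / 10000 * 100 = 64.4203
CC = min(100, 64.4203) = 64.4203 ≈ 64.4%

64.4%


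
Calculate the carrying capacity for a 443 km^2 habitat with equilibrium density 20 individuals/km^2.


K = 20 * 443 = 8860 individuals

8860 individuals


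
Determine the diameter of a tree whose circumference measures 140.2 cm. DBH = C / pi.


DBH = C / pi = 140.2 / 3.141593 = 44.6270 ≈ 44.63 cm

44.63 cm


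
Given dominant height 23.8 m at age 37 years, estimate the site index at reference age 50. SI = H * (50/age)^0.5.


50/37 = 1.35135
(1.35135)^0.5 = 1.16248
SI = 23.8 * 1.16248 = 27.6670 ≈ 27.7 m

27.7 m


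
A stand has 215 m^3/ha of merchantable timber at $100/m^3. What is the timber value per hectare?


Value = 215 * 100 = $21500/ha

$21500/ha


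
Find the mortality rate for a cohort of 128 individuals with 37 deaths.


Mortality rate = 37 / 128 = 0.289063 ≈ 0.2891

0.2891


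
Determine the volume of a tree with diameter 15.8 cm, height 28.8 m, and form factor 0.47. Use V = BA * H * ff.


(D/200)^2 = (15.8/200)^2 = 0.079^2 = 0.006241
BA = 3.141593 * 0.006241 = 0.0196067 m^2
V = 0.0196067 * 28.8 * 0.47 = 0.265396 ≈ 0.265 m^3

0.265 m^3


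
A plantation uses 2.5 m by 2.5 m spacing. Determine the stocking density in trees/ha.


N = 10000 / 2.5^2 = 10000 / 6.25 = 1600.00 ≈ 1600 trees/ha

1600 trees/ha


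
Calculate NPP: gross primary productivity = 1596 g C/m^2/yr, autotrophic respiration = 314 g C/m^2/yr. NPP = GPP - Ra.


NPP = GPP - Ra = 1596 - 314 = 1282 g C/m^2/yr

1282 g C/m^2/yr


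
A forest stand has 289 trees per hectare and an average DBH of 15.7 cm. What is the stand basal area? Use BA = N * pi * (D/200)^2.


(D/200)^2 = (15.7/200)^2 = 0.0785^2 = 0.00616225
Individual BA = 3.141593 * 0.00616225 = 0.0193593 m^2
Stand BA = 289 * 0.0193593 = 5.59484 ≈ 5.59 m^2/ha

5.59 m^2/ha


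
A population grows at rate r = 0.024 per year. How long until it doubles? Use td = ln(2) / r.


td = ln(2) / 0.024 = 0.693147 / 0.024 = 28.8811 ≈ 28.9 years

28.9 years


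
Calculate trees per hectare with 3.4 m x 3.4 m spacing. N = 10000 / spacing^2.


N = 10000 / 3.4^2 = 10000 / 11.56 = 865.052 ≈ 865 trees/ha

865 trees/ha


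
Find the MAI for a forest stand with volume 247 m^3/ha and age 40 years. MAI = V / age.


MAI = 247 / 40 = 6.1750 ≈ 6.18 m^3/ha/yr

6.18 m^3/ha/yr


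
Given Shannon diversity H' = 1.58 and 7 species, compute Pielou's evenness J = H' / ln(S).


ln(7) = 1.94591
J = H' / ln(S) = 1.58 / 1.94591 = 0.811959 ≈ 0.8120

0.8120


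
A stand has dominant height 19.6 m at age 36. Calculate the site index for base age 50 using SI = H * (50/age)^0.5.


50/36 = 1.38889
(1.38889)^0.5 = 1.17851
SI = 19.6 * 1.17851 = 23.0988 ≈ 23.1 m

23.1 m


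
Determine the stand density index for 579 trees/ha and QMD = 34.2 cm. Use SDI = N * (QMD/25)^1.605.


QMD/25 = 34.2/25 = 1.368
(1.368)^1.605 = exp(1.605 * ln(1.368)) = exp(1.605 * 0.313350) = exp(0.502927) = 1.65355
SDI = 579 * 1.65355 = 957.405 ≈ 957

957


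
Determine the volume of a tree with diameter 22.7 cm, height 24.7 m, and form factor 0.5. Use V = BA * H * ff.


(D/200)^2 = (22.7/200)^2 = 0.1135^2 = 0.01288225
BA = 3.141593 * 0.01288225 = 0.0404708 m^2
V = 0.0404708 * 24.7 * 0.5 = 0.499814 ≈ 0.500 m^3

0.500 m^3


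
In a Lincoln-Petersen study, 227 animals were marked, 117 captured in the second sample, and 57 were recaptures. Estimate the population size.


N = M * C / R = 227 * 117 / 57 = 26559 / 57 = 465.95 ≈ 466

466 individuals


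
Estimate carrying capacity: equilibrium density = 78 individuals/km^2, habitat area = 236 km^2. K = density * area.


K = 78 * 236 = 18408 individuals

18408 individuals


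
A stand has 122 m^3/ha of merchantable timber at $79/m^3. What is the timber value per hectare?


Value = 122 * 79 = $9638/ha

$9638/ha


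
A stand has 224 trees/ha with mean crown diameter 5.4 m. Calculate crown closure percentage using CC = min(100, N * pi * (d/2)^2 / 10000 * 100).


(d/2)^2 = (5.4/2)^2 = 2.7^2 = 7.29
Crown area = 3.141593 * 7.29 = 22.9022 m^2
N * area / 10000 * 100 = 224 * 22.9022 / 10000 * 100 = 51.3009
CC = min(100, 51.3009) = 51.3009 ≈ 51.3%

51.3%


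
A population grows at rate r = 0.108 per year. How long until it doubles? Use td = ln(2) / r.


td = ln(2) / 0.108 = 0.693147 / 0.108 = 6.41803 ≈ 6.4 years

6.4 years


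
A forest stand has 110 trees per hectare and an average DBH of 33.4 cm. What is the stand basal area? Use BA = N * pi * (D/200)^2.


(D/200)^2 = (33.4/200)^2 = 0.167^2 = 0.027889
Individual BA = 3.141593 * 0.027889 = 0.0876159 m^2
Stand BA = 110 * 0.0876159 = 9.63775 ≈ 9.64 m^2/ha

9.64 m^2/ha


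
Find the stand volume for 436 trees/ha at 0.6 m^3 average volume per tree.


V_stand = 436 * 0.6 = 261.6 m^3/ha

261.6 m^3/ha


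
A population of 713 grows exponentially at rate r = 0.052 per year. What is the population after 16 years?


r*t = 0.052 * 16 = 0.832
exp(0.832) = 2.29791
N = 713 * 2.29791 = 1638.41 ≈ 1638

1638


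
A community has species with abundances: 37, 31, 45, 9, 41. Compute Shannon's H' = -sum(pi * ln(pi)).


Total N = 37 + 31 + 45 + 9 + 41 = 163
Per-species terms:
  p = 37/163 = 0.226994; ln(p) = -1.482832; p*ln(p) = 0.226994 * (-1.482832) = -0.336594
  p = 31/163 = 0.190184; ln(p) = -1.659763; p*ln(p) = 0.190184 * (-1.659763) = -0.315660
  p = 45/163 = 0.276074; ln(p) = -1.287086; p*ln(p) = 0.276074 * (-1.287086) = -0.355331
  p = 9/163 = 0.055215; ln(p) = -2.896521; p*ln(p) = 0.055215 * (-2.896521) = -0.159931
  p = 41/163 = 0.251534; ln(p) = -1.380177; p*ln(p) = 0.251534 * (-1.380177) = -0.347161
sum(p*ln(p)) = (-0.336594) + (-0.315660) + (-0.355331) + (-0.159931) + (-0.347161) = -1.514677
H' = -(-1.514677) = 1.514677 ≈ 1.5147

1.5147


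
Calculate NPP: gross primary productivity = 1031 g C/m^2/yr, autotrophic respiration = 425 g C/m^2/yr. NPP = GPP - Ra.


NPP = GPP - Ra = 1031 - 425 = 606 g C/m^2/yr

606 g C/m^2/yr


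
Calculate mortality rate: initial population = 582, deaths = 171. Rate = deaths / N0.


Mortality rate = 171 / 582 = 0.293814 ≈ 0.2938

0.2938


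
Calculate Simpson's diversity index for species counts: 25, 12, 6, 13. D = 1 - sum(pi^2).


Total N = 25 + 12 + 6 + 13 = 56
Per-species terms:
  p = 25/56 = 0.446429; p^2 = 0.446429^2 = 0.199299
  p = 12/56 = 0.214286; p^2 = 0.214286^2 = 0.045918
  p = 6/56 = 0.107143; p^2 = 0.107143^2 = 0.011480
  p = 13/56 = 0.232143; p^2 = 0.232143^2 = 0.053890
sum(p^2) = 0.199299 + 0.045918 + 0.011480 + 0.053890 = 0.310587
D = 1 - 0.310587 = 0.689413 ≈ 0.6894

0.6894


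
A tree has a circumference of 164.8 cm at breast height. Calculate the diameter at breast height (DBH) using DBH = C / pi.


DBH = C / pi = 164.8 / 3.141593 = 52.4575 ≈ 52.46 cm

52.46 cm


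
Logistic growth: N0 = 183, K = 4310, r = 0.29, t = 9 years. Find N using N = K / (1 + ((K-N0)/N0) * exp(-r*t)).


(K - N0)/N0 = (4310 - 183)/183 = 4127/183 = 22.5519
r*t = 0.29 * 9 = 2.61; exp(-2.61) = 0.0735345
22.5519 * 0.0735345 = 1.65834
1 + 1.65834 = 2.65834
N = 4310 / 2.65834 = 1621.31 ≈ 1621

1621


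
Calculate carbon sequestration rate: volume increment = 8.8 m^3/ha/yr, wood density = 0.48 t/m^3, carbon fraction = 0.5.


C = 8.8 * 0.48 * 0.5 = 2.112 ≈ 2.11 t C/ha/yr

2.11 t C/ha/yr


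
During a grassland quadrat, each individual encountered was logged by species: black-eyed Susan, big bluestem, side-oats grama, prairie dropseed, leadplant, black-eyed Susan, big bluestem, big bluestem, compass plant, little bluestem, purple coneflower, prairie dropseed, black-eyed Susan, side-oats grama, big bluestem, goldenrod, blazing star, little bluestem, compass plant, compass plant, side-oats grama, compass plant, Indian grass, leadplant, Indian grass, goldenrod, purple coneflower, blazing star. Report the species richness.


Total individuals logged = 28
Distinct species (count of individuals): black-eyed Susan (3), big bluestem (4), side-oats grama (3), prairie dropseed (2), leadplant (2), compass plant (4), little bluestem (2), purple coneflower (2), goldenrod (2), blazing star (2), Indian grass (2)
Species richness = number of distinct species = 11

11


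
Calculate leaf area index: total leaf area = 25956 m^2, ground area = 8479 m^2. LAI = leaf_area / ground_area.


LAI = 25956 / 8479 = 3.0612 ≈ 3.06

3.06


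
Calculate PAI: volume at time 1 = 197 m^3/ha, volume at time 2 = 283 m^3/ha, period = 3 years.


PAI = (V2 - V1) / period = (283 - 197) / 3 = 86 / 3 = 28.6667 ≈ 28.67 m^3/ha/yr

28.67 m^3/ha/yr


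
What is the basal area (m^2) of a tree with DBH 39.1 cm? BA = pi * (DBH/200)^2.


D/200 = 39.1/200 = 0.1955 m
(D/200)^2 = 0.1955^2 = 0.03822025
BA = 3.141593 * 0.03822025 = 0.120072 ≈ 0.1201 m^2

0.1201 m^2


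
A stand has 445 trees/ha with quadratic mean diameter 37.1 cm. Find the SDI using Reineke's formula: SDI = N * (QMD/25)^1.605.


QMD/25 = 37.1/25 = 1.484
(1.484)^1.605 = exp(1.605 * ln(1.484)) = exp(1.605 * 0.394741) = exp(0.633559) = 1.88430
SDI = 445 * 1.88430 = 838.514 ≈ 839

839
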